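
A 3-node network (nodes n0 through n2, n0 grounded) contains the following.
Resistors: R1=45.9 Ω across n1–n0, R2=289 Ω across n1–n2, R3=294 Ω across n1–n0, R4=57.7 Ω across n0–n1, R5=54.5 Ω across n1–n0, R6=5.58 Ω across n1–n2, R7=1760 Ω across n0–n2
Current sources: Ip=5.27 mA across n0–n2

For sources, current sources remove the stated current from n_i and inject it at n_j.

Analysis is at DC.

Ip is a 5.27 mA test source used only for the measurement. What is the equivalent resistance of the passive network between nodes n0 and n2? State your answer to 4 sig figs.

R_eq = 21.63 Ω

MNA unknowns: 2 node voltages V₁..V_2
R1: Y=0.02179 on G[1,0]
R2: Y=0.003460 on G[1,2]
R3: Y=0.003401 on G[1,0]
R4: Y=0.01733 on G[0,1]
R5: Y=0.01835 on G[1,0]
R6: Y=0.1792 on G[1,2]
R7: Y=0.0005682 on G[0,2]
Ip: z[0]−=0.00527, z[2]+=0.00527
solve → V1=0.08552, V2=0.1140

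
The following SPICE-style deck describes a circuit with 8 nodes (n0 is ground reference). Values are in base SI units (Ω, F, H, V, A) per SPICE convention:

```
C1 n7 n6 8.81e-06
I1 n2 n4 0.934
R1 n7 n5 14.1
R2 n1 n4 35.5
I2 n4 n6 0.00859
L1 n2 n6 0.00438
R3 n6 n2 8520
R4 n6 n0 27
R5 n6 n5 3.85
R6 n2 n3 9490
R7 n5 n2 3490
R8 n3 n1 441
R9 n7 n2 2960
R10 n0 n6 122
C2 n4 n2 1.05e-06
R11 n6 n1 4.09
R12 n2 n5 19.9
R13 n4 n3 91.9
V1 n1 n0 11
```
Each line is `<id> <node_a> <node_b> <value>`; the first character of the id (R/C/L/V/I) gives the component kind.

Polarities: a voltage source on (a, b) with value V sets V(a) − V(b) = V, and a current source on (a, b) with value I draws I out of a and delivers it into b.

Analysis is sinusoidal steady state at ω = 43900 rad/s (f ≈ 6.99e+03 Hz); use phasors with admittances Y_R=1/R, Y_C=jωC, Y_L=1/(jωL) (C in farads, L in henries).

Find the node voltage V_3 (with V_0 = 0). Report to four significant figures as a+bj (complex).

12.91-8.601j V

Apply KCL at each of the 7 non-ground nodes and solve the resulting linear system.
Node n1: branches {R2, R8, R11, V1} → V_1 = 11.00+0.000j
Node n2: branches {I1, L1, R3, R6, R7, R9, C2, R12} → V_2 = 6.464+7.963j
Node n3: branches {R6, R8, R13} → V_3 = 12.91-8.601j
Node n4: branches {I1, R2, I2, C2, R13} → V_4 = 13.37-10.55j
Node n5: branches {R1, R5, R7, R12} → V_5 = 8.725+2.021j
Node n6: branches {C1, I2, L1, R3, R4, R5, R10, R11} → V_6 = 9.037+1.093j
Node n7: branches {C1, R1, R9} → V_7 = 9.197+1.182j
Source currents: i(V1)=-0.4088-0.04946j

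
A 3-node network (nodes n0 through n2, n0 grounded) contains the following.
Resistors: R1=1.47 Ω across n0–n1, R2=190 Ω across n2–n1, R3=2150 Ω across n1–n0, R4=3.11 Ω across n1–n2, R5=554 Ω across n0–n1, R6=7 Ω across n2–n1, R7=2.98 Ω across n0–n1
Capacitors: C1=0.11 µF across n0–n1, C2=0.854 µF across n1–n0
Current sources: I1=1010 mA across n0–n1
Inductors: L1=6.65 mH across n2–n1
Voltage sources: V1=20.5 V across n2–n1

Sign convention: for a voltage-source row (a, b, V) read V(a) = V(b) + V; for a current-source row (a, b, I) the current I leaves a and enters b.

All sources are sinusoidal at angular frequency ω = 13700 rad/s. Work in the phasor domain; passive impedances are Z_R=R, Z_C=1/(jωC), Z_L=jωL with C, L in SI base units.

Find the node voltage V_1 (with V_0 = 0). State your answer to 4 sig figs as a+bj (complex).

Apply KCL at each of the 2 non-ground nodes and solve the resulting linear system.
Node n1: branches {R1, R2, R3, R4, R5, C1, I1, C2, R6, L1, R7, V1} → V_1 = 0.9919-0.01287j
Node n2: branches {R2, R4, R6, L1, V1} → V_2 = 21.49-0.01287j
Source currents: i(V1)=-9.628+0.2250j

0.9919-0.01287j V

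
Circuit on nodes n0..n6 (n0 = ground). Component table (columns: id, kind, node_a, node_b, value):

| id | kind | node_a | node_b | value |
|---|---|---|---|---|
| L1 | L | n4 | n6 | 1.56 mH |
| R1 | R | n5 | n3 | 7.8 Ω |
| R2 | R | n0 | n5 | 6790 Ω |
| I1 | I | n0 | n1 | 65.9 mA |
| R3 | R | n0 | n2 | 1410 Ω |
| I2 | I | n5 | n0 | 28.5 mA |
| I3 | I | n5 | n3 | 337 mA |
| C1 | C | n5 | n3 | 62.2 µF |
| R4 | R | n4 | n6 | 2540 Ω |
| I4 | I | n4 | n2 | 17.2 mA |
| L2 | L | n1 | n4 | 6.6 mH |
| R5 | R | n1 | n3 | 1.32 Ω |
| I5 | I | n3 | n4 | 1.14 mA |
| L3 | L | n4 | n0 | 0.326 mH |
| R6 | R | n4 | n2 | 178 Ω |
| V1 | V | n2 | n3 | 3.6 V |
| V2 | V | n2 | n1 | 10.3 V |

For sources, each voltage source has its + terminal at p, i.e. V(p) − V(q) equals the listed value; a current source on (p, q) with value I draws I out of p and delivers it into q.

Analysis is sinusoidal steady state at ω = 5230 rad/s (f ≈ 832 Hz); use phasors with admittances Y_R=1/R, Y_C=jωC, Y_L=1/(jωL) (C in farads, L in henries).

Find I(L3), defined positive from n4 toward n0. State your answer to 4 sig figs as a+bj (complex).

0.02924+0.0001708j A

MNA unknowns: 6 node voltages V₁..V_6 plus 2 source currents (V1, V2)
L1: Y=0.000-0.1226j on G[4,6]
R1: Y=0.1282+0.000j on G[5,3]
R2: Y=0.0001473+0.000j on G[0,5]
I1: z[0]−=0.0659, z[1]+=0.0659
R3: Y=0.0007092+0.000j on G[0,2]
I2: z[5]−=0.0285, z[0]+=0.0285
I3: z[5]−=0.337, z[3]+=0.337
C1: Y=0.000+0.3253j on G[5,3]
R4: Y=0.0003937+0.000j on G[4,6]
I4: z[4]−=0.0172, z[2]+=0.0172
L2: Y=0.000-0.02897j on G[1,4]
R5: Y=0.7576+0.000j on G[1,3]
I5: z[3]−=0.00114, z[4]+=0.00114
L3: Y=0.000-0.5865j on G[4,0]
R6: Y=0.005618+0.000j on G[4,2]
V1: row V2−V3=3.6, i_V1 at 2,3
V2: row V2−V1=10.3, i_V2 at 2,1
solve → V1=-0.08704-0.3671j, V2=10.21-0.3671j, V3=6.613-0.3671j, V4=-0.0002912+0.04985j, V5=6.228+0.6078j, V6=-0.0002912+0.04985j
aux → i_V1=5.106+8.951e-05j, i_V2=-5.154+0.002513j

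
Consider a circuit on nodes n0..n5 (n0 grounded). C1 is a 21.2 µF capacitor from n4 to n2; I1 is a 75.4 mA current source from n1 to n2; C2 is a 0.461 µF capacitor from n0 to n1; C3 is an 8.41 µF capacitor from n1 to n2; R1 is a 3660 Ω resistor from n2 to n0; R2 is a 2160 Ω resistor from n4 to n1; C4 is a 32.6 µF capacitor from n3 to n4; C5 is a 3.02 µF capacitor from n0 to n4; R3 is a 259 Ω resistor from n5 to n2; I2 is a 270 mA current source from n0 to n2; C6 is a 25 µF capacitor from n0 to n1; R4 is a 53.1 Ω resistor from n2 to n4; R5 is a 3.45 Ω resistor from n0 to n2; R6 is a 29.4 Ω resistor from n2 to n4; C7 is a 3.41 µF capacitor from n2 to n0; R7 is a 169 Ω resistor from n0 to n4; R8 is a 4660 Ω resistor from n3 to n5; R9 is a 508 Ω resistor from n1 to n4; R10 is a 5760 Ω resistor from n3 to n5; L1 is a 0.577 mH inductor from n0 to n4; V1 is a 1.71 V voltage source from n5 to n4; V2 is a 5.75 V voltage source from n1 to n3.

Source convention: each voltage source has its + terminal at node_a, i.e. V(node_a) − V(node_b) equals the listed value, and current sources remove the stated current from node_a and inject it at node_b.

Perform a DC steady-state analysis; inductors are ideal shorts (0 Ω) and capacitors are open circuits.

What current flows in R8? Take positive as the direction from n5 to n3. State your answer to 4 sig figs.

MNA unknowns: 5 node voltages V₁..V_5 plus 3 source currents (L1, V1, V2)
C1: Y=0.000 on G[4,2]
I1: z[1]−=0.0754, z[2]+=0.0754
C2: Y=0.000 on G[0,1]
C3: Y=0.000 on G[1,2]
R1: Y=0.0002732 on G[2,0]
R2: Y=0.0004630 on G[4,1]
C4: Y=0.000 on G[3,4]
C5: Y=0.000 on G[0,4]
R3: Y=0.003861 on G[5,2]
I2: z[0]−=0.27, z[2]+=0.27
C6: Y=0.000 on G[0,1]
R4: Y=0.01883 on G[2,4]
R5: Y=0.2899 on G[0,2]
R6: Y=0.03401 on G[2,4]
C7: Y=0.000 on G[2,0]
R7: Y=0.005917 on G[0,4]
R8: Y=0.0002146 on G[3,5]
R9: Y=0.001969 on G[1,4]
R10: Y=0.0001736 on G[3,5]
L1: row V0−V4=0, i_L1 at 0,4
V1: row V5−V4=1.71, i_V1 at 5,4
V2: row V1−V3=5.75, i_V2 at 1,3
solve → V1=-25.71, V2=1.015, V3=-31.46, V4=0.000, V5=1.710
aux → i_L1=0.02445, i_V1=-0.01556, i_V2=-0.01288

0.007119 A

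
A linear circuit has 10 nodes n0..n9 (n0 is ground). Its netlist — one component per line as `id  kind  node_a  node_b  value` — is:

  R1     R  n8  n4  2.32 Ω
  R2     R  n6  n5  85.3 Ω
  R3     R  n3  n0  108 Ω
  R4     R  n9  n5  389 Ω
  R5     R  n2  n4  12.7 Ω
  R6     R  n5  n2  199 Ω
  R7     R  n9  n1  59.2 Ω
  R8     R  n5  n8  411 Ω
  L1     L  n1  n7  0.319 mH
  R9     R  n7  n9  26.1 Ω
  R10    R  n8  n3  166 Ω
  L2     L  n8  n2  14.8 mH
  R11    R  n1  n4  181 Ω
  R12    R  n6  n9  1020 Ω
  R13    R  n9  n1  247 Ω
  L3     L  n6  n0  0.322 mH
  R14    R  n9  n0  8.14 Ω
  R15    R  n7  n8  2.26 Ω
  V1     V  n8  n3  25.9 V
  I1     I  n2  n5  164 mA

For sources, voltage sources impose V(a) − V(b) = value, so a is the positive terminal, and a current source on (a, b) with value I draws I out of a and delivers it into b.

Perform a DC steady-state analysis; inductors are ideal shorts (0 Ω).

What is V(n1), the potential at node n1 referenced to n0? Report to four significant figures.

2.512 V

MNA unknowns: 9 node voltages V₁..V_9 plus 4 source currents (L1, L2, L3, V1)
R1: Y=0.4310 on G[8,4]
R2: Y=0.01172 on G[6,5]
R3: Y=0.009259 on G[3,0]
R4: Y=0.002571 on G[9,5]
R5: Y=0.07874 on G[2,4]
R6: Y=0.005025 on G[5,2]
R7: Y=0.01689 on G[9,1]
R8: Y=0.002433 on G[5,8]
L1: row V1−V7=0, i_L1 at 1,7
R9: Y=0.03831 on G[7,9]
R10: Y=0.006024 on G[8,3]
L2: row V8−V2=0, i_L2 at 8,2
R11: Y=0.005525 on G[1,4]
R12: Y=0.0009804 on G[6,9]
R13: Y=0.004049 on G[9,1]
L3: row V6−V0=0, i_L3 at 6,0
R14: Y=0.1229 on G[9,0]
R15: Y=0.4425 on G[7,8]
V1: row V8−V3=25.9, i_V1 at 8,3
I1: z[2]−=0.164, z[5]+=0.164
solve → V1=2.512, V2=2.723, V3=-23.18, V4=2.720, V5=8.582, V6=0.000, V7=2.512, V8=2.723, V9=0.9206
aux → i_L1=-0.03218, i_L2=0.1347, i_L3=0.1015, i_V1=-0.3706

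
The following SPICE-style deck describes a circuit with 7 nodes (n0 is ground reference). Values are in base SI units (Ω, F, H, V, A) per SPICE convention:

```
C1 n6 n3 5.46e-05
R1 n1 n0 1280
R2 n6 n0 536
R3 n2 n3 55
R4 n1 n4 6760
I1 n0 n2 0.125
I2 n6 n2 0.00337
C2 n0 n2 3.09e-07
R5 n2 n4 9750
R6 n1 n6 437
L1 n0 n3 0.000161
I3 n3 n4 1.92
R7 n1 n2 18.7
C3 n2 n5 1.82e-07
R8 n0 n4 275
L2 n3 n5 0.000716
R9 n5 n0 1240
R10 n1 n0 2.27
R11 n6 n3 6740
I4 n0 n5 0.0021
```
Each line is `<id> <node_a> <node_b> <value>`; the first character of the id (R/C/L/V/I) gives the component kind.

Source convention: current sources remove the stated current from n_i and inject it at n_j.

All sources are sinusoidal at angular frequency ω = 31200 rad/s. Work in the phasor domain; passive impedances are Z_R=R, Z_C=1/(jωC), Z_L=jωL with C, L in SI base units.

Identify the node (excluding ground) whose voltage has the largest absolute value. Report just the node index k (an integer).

Element admittances at ω=31200 rad/s:
  Y(C1) = 0.000+1.704j S between n6,n3
  Y(R1) = 0.0007813+0.000j S between n1,n0
  Y(R2) = 0.001866+0.000j S between n6,n0
  Y(R3) = 0.01818+0.000j S between n2,n3
  Y(R4) = 0.0001479+0.000j S between n1,n4
  I1: injects 0.125 A into n2 (from n0)
  I2: injects 0.00337 A into n2 (from n6)
  Y(C2) = 0.000+0.009641j S between n0,n2
  Y(R5) = 0.0001026+0.000j S between n2,n4
  Y(R6) = 0.002288+0.000j S between n1,n6
  Y(L1) = 0.000-0.1991j S between n0,n3
  I3: injects 1.92 A into n4 (from n3)
  Y(R7) = 0.05348+0.000j S between n1,n2
  Y(C3) = 0.000+0.005678j S between n2,n5
  Y(R8) = 0.003636+0.000j S between n0,n4
  Y(L2) = 0.000-0.04476j S between n3,n5
  Y(R9) = 0.0008065+0.000j S between n5,n0
  Y(R10) = 0.4405+0.000j S between n1,n0
  Y(R11) = 0.0001484+0.000j S between n6,n3
  I4: injects 0.0021 A into n5 (from n0)
Assemble and solve the 6×6 MNA system:
  V(n1)=0.4300-0.4105j  V(n2)=2.670-3.411j  V(n3)=-0.9133-9.490j  V(n4)=494.1-0.1056j  V(n5)=-1.646-10.29j  V(n6)=-0.8907-9.490j

4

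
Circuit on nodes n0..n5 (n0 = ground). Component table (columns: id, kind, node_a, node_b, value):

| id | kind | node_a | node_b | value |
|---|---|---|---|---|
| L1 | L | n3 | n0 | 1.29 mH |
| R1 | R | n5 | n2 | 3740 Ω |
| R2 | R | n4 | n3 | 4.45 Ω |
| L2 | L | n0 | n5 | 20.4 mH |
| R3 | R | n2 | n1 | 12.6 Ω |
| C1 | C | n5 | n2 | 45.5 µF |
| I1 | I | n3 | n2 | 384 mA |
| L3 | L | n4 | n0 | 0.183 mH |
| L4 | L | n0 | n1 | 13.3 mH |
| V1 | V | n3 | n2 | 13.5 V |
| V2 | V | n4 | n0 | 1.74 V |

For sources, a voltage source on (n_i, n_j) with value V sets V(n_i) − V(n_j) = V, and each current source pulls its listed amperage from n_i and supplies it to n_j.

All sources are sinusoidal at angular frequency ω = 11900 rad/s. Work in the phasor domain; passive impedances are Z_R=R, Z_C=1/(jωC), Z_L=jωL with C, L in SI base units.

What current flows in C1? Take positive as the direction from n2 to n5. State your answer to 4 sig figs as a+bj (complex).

-0.0001456+0.04867j A

MNA unknowns: 5 node voltages V₁..V_5 plus 2 source currents (V1, V2)
L1: Y=0.000-0.06514j on G[3,0]
R1: Y=0.0002674+0.000j on G[5,2]
R2: Y=0.2247+0.000j on G[4,3]
L2: Y=0.000-0.004119j on G[0,5]
R3: Y=0.07937+0.000j on G[2,1]
C1: Y=0.000+0.5414j on G[5,2]
I1: z[3]−=0.384, z[2]+=0.384
L3: Y=0.000-0.4592j on G[4,0]
L4: Y=0.000-0.006318j on G[0,1]
V1: row V3−V2=13.5, i_V1 at 3,2
V2: row V4−V0=1.74, i_V2 at 4,0
solve → V1=-11.65-0.9566j, V2=-11.72-0.02925j, V3=1.776-0.02925j, V4=1.740+0.000j, V5=-11.81-0.02952j
aux → i_V1=-0.3902+0.1223j, i_V2=0.008071+0.7924j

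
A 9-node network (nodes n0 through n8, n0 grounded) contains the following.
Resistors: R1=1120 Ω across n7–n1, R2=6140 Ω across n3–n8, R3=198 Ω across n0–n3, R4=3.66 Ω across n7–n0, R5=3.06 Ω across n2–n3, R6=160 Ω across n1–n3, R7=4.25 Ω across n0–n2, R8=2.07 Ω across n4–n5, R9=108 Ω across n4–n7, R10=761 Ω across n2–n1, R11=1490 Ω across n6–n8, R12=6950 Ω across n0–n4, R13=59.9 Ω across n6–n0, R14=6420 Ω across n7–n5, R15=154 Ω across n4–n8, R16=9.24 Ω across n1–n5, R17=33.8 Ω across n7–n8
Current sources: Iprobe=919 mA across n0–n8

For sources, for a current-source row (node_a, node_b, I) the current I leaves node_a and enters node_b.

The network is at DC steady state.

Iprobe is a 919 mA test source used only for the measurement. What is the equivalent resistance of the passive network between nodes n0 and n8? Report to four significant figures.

R_eq = 31.56 Ω

MNA unknowns: 8 node voltages V₁..V_8
R1: Y=0.0008929 on G[7,1]
R2: Y=0.0001629 on G[3,8]
R3: Y=0.005051 on G[0,3]
R4: Y=0.2732 on G[7,0]
R5: Y=0.3268 on G[2,3]
R6: Y=0.006250 on G[1,3]
R7: Y=0.2353 on G[0,2]
R8: Y=0.4831 on G[4,5]
R9: Y=0.009259 on G[4,7]
R10: Y=0.001314 on G[2,1]
R11: Y=0.0006711 on G[6,8]
R12: Y=0.0001439 on G[0,4]
R13: Y=0.01669 on G[6,0]
R14: Y=0.0001558 on G[7,5]
R15: Y=0.006494 on G[4,8]
R16: Y=0.1082 on G[1,5]
R17: Y=0.02959 on G[7,8]
Iprobe: z[0]−=0.919, z[8]+=0.919
solve → V1=8.596, V2=0.2736, V3=0.4371, V4=9.355, V5=9.214, V6=1.121, V7=3.046, V8=29.01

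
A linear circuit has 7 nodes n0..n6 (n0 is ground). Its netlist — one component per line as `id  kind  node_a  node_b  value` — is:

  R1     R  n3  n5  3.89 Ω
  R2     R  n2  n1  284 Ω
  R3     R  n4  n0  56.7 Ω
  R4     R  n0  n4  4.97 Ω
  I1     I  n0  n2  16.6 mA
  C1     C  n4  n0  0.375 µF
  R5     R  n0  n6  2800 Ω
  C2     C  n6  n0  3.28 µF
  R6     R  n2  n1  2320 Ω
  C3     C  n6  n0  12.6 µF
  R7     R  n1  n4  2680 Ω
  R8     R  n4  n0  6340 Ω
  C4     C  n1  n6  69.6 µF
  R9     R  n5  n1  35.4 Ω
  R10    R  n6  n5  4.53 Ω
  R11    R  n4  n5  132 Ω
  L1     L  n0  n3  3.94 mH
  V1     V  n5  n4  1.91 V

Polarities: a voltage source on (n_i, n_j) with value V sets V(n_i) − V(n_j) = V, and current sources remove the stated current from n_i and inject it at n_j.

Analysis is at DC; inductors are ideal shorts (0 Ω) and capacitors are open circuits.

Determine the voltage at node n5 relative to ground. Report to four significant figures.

MNA unknowns: 6 node voltages V₁..V_6 plus 2 source currents (L1, V1)
R1: Y=0.2571 on G[3,5]
R2: Y=0.003521 on G[2,1]
R3: Y=0.01764 on G[4,0]
R4: Y=0.2012 on G[0,4]
I1: z[0]−=0.0166, z[2]+=0.0166
C1: Y=0.000 on G[4,0]
R5: Y=0.0003571 on G[0,6]
C2: Y=0.000 on G[6,0]
R6: Y=0.0004310 on G[2,1]
C3: Y=0.000 on G[6,0]
R7: Y=0.0003731 on G[1,4]
R8: Y=0.0001577 on G[4,0]
C4: Y=0.000 on G[1,6]
R9: Y=0.02825 on G[5,1]
R10: Y=0.2208 on G[6,5]
R11: Y=0.007576 on G[4,5]
L1: row V0−V3=0, i_L1 at 0,3
V1: row V5−V4=1.91, i_V1 at 5,4
solve → V1=1.468, V2=5.668, V3=0.000, V4=-0.9972, V5=0.9128, V6=0.9113
aux → i_L1=-0.2347, i_V1=-0.2338

0.9128 V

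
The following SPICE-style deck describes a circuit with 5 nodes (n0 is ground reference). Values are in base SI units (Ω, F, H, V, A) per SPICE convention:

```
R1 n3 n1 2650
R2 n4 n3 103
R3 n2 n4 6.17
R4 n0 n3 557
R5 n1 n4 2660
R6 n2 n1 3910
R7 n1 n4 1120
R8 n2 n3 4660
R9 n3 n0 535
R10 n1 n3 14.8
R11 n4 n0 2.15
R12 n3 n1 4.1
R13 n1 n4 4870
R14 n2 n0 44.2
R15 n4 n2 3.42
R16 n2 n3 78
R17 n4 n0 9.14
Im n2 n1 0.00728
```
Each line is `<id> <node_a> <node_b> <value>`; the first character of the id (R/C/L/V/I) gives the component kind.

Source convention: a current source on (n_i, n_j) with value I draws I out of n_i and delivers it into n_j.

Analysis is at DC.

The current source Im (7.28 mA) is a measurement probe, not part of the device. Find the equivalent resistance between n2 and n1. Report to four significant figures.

Apply KCL at each of the 4 non-ground nodes and solve the resulting linear system.
Node n1: branches {R1, R5, R6, R7, R10, R12, R13, Im} → V_1 = 0.2744
Node n2: branches {R3, R6, R8, R14, R15, R16, Im} → V_2 = -0.009148
Node n3: branches {R1, R2, R4, R8, R9, R10, R12, R16} → V_3 = 0.2526
Node n4: branches {R2, R3, R5, R7, R11, R13, R15, R17} → V_4 = -0.001251

R_eq = 38.95 Ω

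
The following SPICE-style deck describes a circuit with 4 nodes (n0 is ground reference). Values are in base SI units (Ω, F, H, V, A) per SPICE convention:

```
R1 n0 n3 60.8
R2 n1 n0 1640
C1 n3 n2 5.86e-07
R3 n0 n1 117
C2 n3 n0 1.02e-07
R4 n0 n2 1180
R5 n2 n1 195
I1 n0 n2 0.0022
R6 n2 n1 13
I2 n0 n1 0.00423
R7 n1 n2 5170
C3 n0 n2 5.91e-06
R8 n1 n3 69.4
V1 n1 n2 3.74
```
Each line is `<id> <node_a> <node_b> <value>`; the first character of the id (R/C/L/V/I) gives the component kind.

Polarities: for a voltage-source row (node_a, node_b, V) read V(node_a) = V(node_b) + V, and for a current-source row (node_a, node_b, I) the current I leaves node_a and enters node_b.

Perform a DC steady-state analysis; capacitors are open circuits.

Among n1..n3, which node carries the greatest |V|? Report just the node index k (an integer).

Element admittances at DC:
  Y(R1) = 0.01645 S between n0,n3
  Y(R2) = 0.0006098 S between n1,n0
  Y(C1) = 0.000 S between n3,n2
  Y(R3) = 0.008547 S between n0,n1
  Y(C2) = 0.000 S between n3,n0
  Y(R4) = 0.0008475 S between n0,n2
  Y(R5) = 0.005128 S between n2,n1
  I1: injects 0.0022 A into n2 (from n0)
  Y(R6) = 0.07692 S between n2,n1
  I2: injects 0.00423 A into n1 (from n0)
  Y(R7) = 0.0001934 S between n1,n2
  Y(C3) = 0.000 S between n0,n2
  Y(R8) = 0.01441 S between n1,n3
  V1: constraint V(n1)−V(n2) = 3.74
Assemble and solve the 4×4 MNA system:
  V(n1)=0.5428  V(n2)=-3.197  V(n3)=0.2535
  i(V1)=-0.3125

2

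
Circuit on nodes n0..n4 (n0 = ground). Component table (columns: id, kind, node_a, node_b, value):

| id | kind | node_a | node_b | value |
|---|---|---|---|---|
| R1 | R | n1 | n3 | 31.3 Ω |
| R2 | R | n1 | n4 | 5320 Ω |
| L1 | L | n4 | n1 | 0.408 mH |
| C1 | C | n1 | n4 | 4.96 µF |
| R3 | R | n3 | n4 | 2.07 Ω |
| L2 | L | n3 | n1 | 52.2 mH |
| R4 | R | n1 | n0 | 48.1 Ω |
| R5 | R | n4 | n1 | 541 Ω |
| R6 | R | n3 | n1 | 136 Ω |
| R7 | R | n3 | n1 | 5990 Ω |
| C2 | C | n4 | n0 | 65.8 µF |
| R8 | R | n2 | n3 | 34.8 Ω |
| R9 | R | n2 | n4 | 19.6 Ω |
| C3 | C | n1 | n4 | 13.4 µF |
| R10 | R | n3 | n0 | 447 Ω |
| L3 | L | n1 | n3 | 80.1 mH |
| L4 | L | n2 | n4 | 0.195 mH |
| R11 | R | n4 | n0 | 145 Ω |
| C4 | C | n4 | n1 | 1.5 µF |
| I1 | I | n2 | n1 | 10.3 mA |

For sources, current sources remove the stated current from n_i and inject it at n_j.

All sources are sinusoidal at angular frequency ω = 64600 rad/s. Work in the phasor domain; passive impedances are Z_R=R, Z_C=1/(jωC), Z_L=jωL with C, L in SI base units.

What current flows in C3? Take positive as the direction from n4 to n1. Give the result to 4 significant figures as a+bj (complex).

Apply KCL at each of the 4 non-ground nodes and solve the resulting linear system.
Node n1: branches {R1, R2, L1, C1, L2, R4, R5, R6, R7, C3, L3, C4, I1} → V_1 = 0.0003244-0.008154j
Node n2: branches {R8, R9, L4, I1} → V_2 = -0.06472-0.06590j
Node n3: branches {R1, R3, L2, R6, R7, R8, R10, L3} → V_3 = -0.003303-0.004006j
Node n4: branches {R2, L1, C1, R3, R5, C2, R9, C3, L4, R11, C4} → V_4 = 4.199e-05-8.381e-08j

-0.007058-0.0002445j A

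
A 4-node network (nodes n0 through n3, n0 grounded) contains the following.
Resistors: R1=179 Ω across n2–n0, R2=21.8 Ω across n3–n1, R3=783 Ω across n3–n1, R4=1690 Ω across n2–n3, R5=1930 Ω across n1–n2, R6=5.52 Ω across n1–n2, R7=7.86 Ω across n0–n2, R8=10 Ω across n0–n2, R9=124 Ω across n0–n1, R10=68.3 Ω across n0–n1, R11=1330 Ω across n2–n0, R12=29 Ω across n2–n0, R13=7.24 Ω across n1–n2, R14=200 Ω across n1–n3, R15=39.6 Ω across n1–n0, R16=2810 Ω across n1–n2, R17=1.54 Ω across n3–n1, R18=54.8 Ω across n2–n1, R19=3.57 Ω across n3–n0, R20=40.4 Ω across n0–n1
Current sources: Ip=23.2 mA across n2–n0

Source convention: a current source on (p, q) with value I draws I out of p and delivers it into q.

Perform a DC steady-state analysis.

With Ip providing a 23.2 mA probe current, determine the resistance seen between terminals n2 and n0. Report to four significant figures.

MNA unknowns: 3 node voltages V₁..V_3
R1: Y=0.005587 on G[2,0]
R2: Y=0.04587 on G[3,1]
R3: Y=0.001277 on G[3,1]
R4: Y=0.0005917 on G[2,3]
R5: Y=0.0005181 on G[1,2]
R6: Y=0.1812 on G[1,2]
R7: Y=0.1272 on G[0,2]
R8: Y=0.1000 on G[0,2]
R9: Y=0.008065 on G[0,1]
R10: Y=0.01464 on G[0,1]
R11: Y=0.0007519 on G[2,0]
R12: Y=0.03448 on G[2,0]
R13: Y=0.1381 on G[1,2]
R14: Y=0.005000 on G[1,3]
R15: Y=0.02525 on G[1,0]
R16: Y=0.0003559 on G[1,2]
R17: Y=0.6494 on G[3,1]
R18: Y=0.01825 on G[2,1]
R19: Y=0.2801 on G[3,0]
R20: Y=0.02475 on G[0,1]
Ip: z[2]−=0.0232, z[0]+=0.0232
solve → V1=-0.03065, V2=-0.05533, V3=-0.02192

R_eq = 2.385 Ω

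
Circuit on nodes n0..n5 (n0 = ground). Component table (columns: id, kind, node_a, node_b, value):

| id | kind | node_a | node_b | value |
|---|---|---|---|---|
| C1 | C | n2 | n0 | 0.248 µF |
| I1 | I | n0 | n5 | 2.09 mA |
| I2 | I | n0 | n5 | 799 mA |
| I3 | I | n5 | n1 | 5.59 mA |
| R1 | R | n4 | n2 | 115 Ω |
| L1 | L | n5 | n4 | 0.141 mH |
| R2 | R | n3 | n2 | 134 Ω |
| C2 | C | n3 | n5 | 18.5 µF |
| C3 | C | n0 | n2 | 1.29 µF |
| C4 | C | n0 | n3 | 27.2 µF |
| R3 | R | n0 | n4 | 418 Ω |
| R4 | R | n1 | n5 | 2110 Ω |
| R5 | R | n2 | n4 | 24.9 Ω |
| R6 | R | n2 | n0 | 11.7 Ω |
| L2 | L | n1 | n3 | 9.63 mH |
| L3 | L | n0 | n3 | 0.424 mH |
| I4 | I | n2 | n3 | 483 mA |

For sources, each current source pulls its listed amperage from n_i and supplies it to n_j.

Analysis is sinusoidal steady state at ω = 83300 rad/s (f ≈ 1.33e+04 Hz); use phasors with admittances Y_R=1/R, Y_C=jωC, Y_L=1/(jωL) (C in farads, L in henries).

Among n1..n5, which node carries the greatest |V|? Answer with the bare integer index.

Element admittances at ω=83300 rad/s:
  Y(C1) = 0.000+0.02066j S between n2,n0
  I1: injects 0.00209 A into n5 (from n0)
  I2: injects 0.799 A into n5 (from n0)
  I3: injects 0.00559 A into n1 (from n5)
  Y(R1) = 0.008696+0.000j S between n4,n2
  Y(L1) = 0.000-0.08514j S between n5,n4
  Y(R2) = 0.007463+0.000j S between n3,n2
  Y(C2) = 0.000+1.541j S between n3,n5
  Y(C3) = 0.000+0.1075j S between n0,n2
  Y(C4) = 0.000+2.266j S between n0,n3
  Y(R3) = 0.002392+0.000j S between n0,n4
  Y(R4) = 0.0004739+0.000j S between n1,n5
  Y(R5) = 0.04016+0.000j S between n2,n4
  Y(R6) = 0.08547+0.000j S between n2,n0
  Y(L2) = 0.000-0.001247j S between n1,n3
  Y(L3) = 0.000-0.02831j S between n0,n3
  I4: injects 0.483 A into n3 (from n2)
Assemble and solve the 5×5 MNA system:
  V(n1)=1.744+3.340j  V(n2)=-2.451+1.686j  V(n3)=0.07751-0.5500j  V(n4)=-1.660-1.451j  V(n5)=0.1806-1.044j

1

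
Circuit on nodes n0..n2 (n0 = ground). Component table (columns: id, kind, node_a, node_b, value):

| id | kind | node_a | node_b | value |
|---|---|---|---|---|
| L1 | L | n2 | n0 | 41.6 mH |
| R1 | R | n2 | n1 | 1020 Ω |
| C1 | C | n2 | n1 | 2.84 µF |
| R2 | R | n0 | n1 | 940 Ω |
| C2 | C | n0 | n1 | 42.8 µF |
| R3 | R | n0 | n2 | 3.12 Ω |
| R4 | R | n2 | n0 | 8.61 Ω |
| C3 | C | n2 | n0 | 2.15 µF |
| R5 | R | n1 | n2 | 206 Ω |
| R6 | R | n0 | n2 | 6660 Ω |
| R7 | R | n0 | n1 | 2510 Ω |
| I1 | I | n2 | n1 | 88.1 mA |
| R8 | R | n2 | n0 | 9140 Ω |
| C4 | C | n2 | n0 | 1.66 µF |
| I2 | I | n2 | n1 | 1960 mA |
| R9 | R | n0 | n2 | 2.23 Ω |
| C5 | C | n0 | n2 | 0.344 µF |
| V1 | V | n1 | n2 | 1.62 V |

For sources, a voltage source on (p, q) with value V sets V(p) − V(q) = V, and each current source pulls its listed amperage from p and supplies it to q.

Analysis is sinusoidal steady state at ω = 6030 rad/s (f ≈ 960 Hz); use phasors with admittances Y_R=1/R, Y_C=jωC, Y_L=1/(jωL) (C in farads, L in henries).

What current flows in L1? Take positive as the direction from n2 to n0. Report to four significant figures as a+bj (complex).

-0.001707+0.0005480j A

Element admittances at ω=6030 rad/s:
  Y(L1) = 0.000-0.003986j S between n2,n0
  Y(R1) = 0.0009804+0.000j S between n2,n1
  Y(C1) = 0.000+0.01713j S between n2,n1
  Y(R2) = 0.001064+0.000j S between n0,n1
  Y(C2) = 0.000+0.2581j S between n0,n1
  Y(R3) = 0.3205+0.000j S between n0,n2
  Y(R4) = 0.1161+0.000j S between n2,n0
  Y(C3) = 0.000+0.01296j S between n2,n0
  Y(R5) = 0.004854+0.000j S between n1,n2
  Y(R6) = 0.0001502+0.000j S between n0,n2
  Y(R7) = 0.0003984+0.000j S between n0,n1
  I1: injects 0.0881 A into n1 (from n2)
  Y(R8) = 0.0001094+0.000j S between n2,n0
  Y(C4) = 0.000+0.01001j S between n2,n0
  I2: injects 1.96 A into n1 (from n2)
  Y(R9) = 0.4484+0.000j S between n0,n2
  Y(C5) = 0.000+0.002074j S between n0,n2
  V1: constraint V(n1)−V(n2) = 1.62
Assemble and solve the 3×3 MNA system:
  V(n1)=1.483-0.4282j  V(n2)=-0.1375-0.4282j
  i(V1)=1.926-0.4097j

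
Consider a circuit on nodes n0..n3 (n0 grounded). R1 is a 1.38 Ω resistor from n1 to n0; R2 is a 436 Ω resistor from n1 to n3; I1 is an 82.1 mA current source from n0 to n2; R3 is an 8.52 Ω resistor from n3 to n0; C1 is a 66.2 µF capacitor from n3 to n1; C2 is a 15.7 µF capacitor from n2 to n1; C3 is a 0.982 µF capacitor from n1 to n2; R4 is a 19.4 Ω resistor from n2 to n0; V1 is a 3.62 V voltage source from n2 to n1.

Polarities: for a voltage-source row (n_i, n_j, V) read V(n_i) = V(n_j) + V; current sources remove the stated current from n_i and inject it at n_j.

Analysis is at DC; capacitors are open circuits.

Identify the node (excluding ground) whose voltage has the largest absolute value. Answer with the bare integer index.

2

Apply KCL at each of the 3 non-ground nodes and solve the resulting linear system.
Node n1: branches {R1, R2, C1, C2, C3, V1} → V_1 = -0.1342
Node n2: branches {I1, C2, C3, R4, V1} → V_2 = 3.486
Node n3: branches {R2, R3, C1} → V_3 = -0.002573
Source currents: i(V1)=-0.09758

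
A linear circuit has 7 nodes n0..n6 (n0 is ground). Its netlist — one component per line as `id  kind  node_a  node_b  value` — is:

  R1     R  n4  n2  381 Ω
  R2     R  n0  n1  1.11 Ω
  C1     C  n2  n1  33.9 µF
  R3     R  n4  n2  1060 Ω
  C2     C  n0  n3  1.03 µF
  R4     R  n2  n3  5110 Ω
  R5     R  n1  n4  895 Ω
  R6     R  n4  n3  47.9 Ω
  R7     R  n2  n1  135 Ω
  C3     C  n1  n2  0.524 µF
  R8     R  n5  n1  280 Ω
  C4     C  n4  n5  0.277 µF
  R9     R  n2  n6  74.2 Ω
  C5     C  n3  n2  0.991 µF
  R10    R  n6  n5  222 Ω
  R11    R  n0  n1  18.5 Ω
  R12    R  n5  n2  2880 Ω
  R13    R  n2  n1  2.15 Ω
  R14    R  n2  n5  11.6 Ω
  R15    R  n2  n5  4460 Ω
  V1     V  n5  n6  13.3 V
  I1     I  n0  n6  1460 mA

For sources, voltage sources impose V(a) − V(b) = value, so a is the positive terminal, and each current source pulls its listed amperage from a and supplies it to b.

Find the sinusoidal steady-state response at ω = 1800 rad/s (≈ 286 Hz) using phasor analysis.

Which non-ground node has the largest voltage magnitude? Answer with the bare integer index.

5

Element admittances at ω=1800 rad/s:
  Y(R1) = 0.002625+0.000j S between n4,n2
  Y(R2) = 0.9009+0.000j S between n0,n1
  Y(C1) = 0.000+0.06102j S between n2,n1
  Y(R3) = 0.0009434+0.000j S between n4,n2
  Y(C2) = 0.000+0.001854j S between n0,n3
  Y(R4) = 0.0001957+0.000j S between n2,n3
  Y(R5) = 0.001117+0.000j S between n1,n4
  Y(R6) = 0.02088+0.000j S between n4,n3
  Y(R7) = 0.007407+0.000j S between n2,n1
  Y(C3) = 0.000+0.0009432j S between n1,n2
  Y(R8) = 0.003571+0.000j S between n5,n1
  Y(C4) = 0.000+0.0004986j S between n4,n5
  Y(R9) = 0.01348+0.000j S between n2,n6
  Y(C5) = 0.000+0.001784j S between n3,n2
  Y(R10) = 0.004505+0.000j S between n6,n5
  Y(R11) = 0.05405+0.000j S between n0,n1
  Y(R12) = 0.0003472+0.000j S between n5,n2
  Y(R13) = 0.4651+0.000j S between n2,n1
  Y(R14) = 0.08621+0.000j S between n2,n5
  Y(R15) = 0.0002242+0.000j S between n2,n5
  V1: constraint V(n5)−V(n6) = 13.3
  I1: injects 1.46 A into n6 (from n0)
Assemble and solve the 7×7 MNA system:
  V(n1)=1.529-0.007457j  V(n2)=4.420-0.3986j  V(n3)=3.841-0.1758j  V(n4)=3.832+0.1179j  V(n5)=20.11-0.4633j  V(n6)=6.806-0.4633j
  i(V1)=-1.488-0.0008719j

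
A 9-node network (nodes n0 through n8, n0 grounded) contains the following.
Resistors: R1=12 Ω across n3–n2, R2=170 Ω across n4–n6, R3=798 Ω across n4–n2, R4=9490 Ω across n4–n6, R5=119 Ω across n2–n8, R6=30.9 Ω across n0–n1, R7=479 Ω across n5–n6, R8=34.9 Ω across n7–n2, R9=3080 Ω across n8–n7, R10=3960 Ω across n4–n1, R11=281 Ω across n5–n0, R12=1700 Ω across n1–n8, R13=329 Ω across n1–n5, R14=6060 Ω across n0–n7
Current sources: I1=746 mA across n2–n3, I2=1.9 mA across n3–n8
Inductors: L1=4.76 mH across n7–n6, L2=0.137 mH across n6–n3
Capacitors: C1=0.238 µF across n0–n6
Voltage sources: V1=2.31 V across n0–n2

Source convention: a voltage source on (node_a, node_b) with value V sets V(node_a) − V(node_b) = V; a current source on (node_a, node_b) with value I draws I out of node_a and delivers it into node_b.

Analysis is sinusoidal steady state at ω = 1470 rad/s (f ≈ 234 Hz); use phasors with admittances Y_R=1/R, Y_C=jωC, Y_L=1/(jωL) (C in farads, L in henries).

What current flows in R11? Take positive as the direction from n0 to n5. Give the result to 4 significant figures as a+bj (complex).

MNA unknowns: 8 node voltages V₁..V_8 plus 1 source current (V1)
R1: Y=0.08333+0.000j on G[3,2]
R2: Y=0.005882+0.000j on G[4,6]
R3: Y=0.001253+0.000j on G[4,2]
R4: Y=0.0001054+0.000j on G[4,6]
I1: z[2]−=0.746, z[3]+=0.746
L1: Y=0.000-0.1429j on G[7,6]
R5: Y=0.008403+0.000j on G[2,8]
R6: Y=0.03236+0.000j on G[0,1]
L2: Y=0.000-4.965j on G[6,3]
R7: Y=0.002088+0.000j on G[5,6]
R8: Y=0.02865+0.000j on G[7,2]
R9: Y=0.0003247+0.000j on G[8,7]
C1: Y=0.000+0.0003499j on G[0,6]
R10: Y=0.0002525+0.000j on G[4,1]
R11: Y=0.003559+0.000j on G[5,0]
R12: Y=0.0005882+0.000j on G[1,8]
I2: z[3]−=0.0019, z[8]+=0.0019
R13: Y=0.003040+0.000j on G[1,5]
R14: Y=0.0001650+0.000j on G[0,7]
V1: row V0−V2=2.31, i_V1 at 0,2
solve → V1=0.08051+0.006954j, V2=-2.310+0.000j, V3=4.241+0.3241j, V4=3.001+0.2273j, V5=1.046+0.07073j, V6=4.236+0.2842j, V7=4.031-1.005j, V8=-1.734-0.03458j
aux → i_V1=0.006894+0.001793j

-0.003723-0.0002517j A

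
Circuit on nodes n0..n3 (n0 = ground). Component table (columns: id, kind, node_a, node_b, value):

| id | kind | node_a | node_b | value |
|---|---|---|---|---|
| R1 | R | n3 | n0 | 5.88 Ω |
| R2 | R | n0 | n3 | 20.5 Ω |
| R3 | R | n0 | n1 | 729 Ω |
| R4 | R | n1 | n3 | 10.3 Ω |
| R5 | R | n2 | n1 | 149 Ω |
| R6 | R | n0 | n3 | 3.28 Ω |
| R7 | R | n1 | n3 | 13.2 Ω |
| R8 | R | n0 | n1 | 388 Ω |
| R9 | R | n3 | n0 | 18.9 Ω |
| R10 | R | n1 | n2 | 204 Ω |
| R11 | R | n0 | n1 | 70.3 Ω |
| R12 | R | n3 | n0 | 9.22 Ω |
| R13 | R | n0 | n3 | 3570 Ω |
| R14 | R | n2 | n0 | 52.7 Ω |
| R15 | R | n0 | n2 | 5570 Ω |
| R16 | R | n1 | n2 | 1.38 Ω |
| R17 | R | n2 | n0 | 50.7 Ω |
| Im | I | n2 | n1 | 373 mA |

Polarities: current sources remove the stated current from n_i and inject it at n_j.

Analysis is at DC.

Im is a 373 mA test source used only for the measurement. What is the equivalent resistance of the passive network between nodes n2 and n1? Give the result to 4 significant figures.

R_eq = 1.303 Ω

Element admittances at DC:
  Y(R1) = 0.1701 S between n3,n0
  Y(R2) = 0.04878 S between n0,n3
  Y(R3) = 0.001372 S between n0,n1
  Y(R4) = 0.09709 S between n1,n3
  Y(R5) = 0.006711 S between n2,n1
  Y(R6) = 0.3049 S between n0,n3
  Y(R7) = 0.07576 S between n1,n3
  Y(R8) = 0.002577 S between n0,n1
  Y(R9) = 0.05291 S between n3,n0
  Y(R10) = 0.004902 S between n1,n2
  Y(R11) = 0.01422 S between n0,n1
  Y(R12) = 0.1085 S between n3,n0
  Y(R13) = 0.0002801 S between n0,n3
  Y(R14) = 0.01898 S between n2,n0
  Y(R15) = 0.0001795 S between n0,n2
  Y(R16) = 0.7246 S between n1,n2
  Y(R17) = 0.01972 S between n2,n0
  Im: injects 0.373 A into n1 (from n2)
Assemble and solve the 3×3 MNA system:
  V(n1)=0.09687  V(n2)=-0.3892  V(n3)=0.01951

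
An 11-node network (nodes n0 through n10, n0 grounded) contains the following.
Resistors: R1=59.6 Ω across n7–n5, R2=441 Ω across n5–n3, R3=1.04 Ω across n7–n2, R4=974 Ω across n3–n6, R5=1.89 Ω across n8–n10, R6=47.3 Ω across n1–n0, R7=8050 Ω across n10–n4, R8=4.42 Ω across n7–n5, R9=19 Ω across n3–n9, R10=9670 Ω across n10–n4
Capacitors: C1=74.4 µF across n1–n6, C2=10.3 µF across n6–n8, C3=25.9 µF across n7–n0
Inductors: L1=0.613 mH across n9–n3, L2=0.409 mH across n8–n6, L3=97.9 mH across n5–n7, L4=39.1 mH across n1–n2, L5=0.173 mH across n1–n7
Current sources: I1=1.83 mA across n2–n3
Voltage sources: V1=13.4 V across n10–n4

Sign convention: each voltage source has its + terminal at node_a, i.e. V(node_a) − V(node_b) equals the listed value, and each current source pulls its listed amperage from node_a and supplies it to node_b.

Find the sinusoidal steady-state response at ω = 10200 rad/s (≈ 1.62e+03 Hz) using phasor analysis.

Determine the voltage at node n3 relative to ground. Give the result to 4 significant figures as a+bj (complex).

0.5590+9.016e-05j V

MNA unknowns: 10 node voltages V₁..V_10 plus 1 source current (V1)
R1: Y=0.01678+0.000j on G[7,5]
R2: Y=0.002268+0.000j on G[5,3]
C1: Y=0.000+0.7589j on G[1,6]
L1: Y=0.000-0.1599j on G[9,3]
C2: Y=0.000+0.1051j on G[6,8]
R3: Y=0.9615+0.000j on G[7,2]
L2: Y=0.000-0.2397j on G[8,6]
L3: Y=0.000-0.001001j on G[5,7]
R4: Y=0.001027+0.000j on G[3,6]
L4: Y=0.000-0.002507j on G[1,2]
R5: Y=0.5291+0.000j on G[8,10]
L5: Y=0.000-0.5667j on G[1,7]
C3: Y=0.000+0.2642j on G[7,0]
I1: z[2]−=0.00183, z[3]+=0.00183
R6: Y=0.02114+0.000j on G[1,0]
R7: Y=0.0001242+0.000j on G[10,4]
R8: Y=0.2262+0.000j on G[7,5]
R9: Y=0.05263+0.000j on G[3,9]
R10: Y=0.0001034+0.000j on G[10,4]
V1: row V10−V4=13.4, i_V1 at 10,4
solve → V1=-5.123e-05+0.001006j, V2=-0.001981-9.132e-06j, V3=0.5590+9.016e-05j, V4=-13.40+0.0002498j, V5=0.005088+1.787e-05j, V6=-5.145e-05+0.0002498j, V7=-8.052e-05-4.100e-06j, V8=-5.145e-05+0.0002498j, V9=0.5590+9.016e-05j, V10=-5.145e-05+0.0002498j
aux → i_V1=-0.003050+0.000j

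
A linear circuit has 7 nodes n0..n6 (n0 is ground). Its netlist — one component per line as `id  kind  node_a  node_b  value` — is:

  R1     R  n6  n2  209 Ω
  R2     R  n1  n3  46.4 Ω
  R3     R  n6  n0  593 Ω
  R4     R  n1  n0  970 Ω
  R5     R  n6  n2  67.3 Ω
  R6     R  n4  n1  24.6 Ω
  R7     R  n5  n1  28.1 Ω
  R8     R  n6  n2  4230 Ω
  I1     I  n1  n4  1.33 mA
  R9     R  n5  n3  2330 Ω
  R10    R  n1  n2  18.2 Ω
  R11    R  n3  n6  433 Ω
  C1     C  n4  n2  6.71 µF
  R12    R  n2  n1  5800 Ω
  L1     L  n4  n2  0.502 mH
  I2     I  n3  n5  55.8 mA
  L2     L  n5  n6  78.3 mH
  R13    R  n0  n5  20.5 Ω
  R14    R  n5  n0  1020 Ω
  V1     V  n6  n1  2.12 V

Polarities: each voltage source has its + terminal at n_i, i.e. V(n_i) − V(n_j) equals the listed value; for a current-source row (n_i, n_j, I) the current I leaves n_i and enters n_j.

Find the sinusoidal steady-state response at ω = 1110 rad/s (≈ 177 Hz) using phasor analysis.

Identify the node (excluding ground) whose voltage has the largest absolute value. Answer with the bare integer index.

Apply KCL at each of the 6 non-ground nodes and solve the resulting linear system.
Node n1: branches {R2, R4, R6, R7, I1, R10, R12, V1} → V_1 = -1.548+0.1582j
Node n2: branches {R1, R5, R8, R10, C1, R12, L1} → V_2 = -1.172+0.1610j
Node n3: branches {R2, R9, R11, I2} → V_3 = -3.616+0.1553j
Node n4: branches {R6, I1, C1, L1} → V_4 = -1.172+0.1532j
Node n5: branches {R7, R9, I2, L2, R13, R14} → V_5 = 0.01267-0.008640j
Node n6: branches {R1, R3, R5, R8, R11, L2, V1} → V_6 = 0.5722+0.1582j
Source currents: i(V1)=-0.04723+0.006219j

3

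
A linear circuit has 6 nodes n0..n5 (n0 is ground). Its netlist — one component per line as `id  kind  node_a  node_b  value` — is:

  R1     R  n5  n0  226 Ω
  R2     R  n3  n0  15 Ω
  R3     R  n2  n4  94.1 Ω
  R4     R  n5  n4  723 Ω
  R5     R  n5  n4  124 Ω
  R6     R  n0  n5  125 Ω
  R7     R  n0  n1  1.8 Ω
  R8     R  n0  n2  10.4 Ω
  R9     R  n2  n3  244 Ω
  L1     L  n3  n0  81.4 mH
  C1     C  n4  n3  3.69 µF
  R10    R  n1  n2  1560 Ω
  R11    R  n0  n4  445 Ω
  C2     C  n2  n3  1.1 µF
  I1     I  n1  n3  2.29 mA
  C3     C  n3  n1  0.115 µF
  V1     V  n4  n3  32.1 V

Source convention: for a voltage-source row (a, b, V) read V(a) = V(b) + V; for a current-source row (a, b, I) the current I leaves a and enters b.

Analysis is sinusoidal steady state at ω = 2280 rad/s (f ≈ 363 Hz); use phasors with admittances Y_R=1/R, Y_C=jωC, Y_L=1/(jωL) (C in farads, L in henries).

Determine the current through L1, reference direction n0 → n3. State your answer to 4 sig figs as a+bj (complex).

MNA unknowns: 5 node voltages V₁..V_5 plus 1 source current (V1)
R1: Y=0.004425+0.000j on G[5,0]
R2: Y=0.06667+0.000j on G[3,0]
R3: Y=0.01063+0.000j on G[2,4]
R4: Y=0.001383+0.000j on G[5,4]
R5: Y=0.008065+0.000j on G[5,4]
R6: Y=0.008000+0.000j on G[0,5]
R7: Y=0.5556+0.000j on G[0,1]
R8: Y=0.09615+0.000j on G[0,2]
R9: Y=0.004098+0.000j on G[2,3]
L1: Y=0.000-0.005388j on G[3,0]
C1: Y=0.000+0.008413j on G[4,3]
R10: Y=0.0006410+0.000j on G[1,2]
R11: Y=0.002247+0.000j on G[0,4]
C2: Y=0.000+0.002508j on G[2,3]
I1: z[1]−=0.00229, z[3]+=0.00229
C3: Y=0.000+0.0002622j on G[3,1]
V1: row V4−V3=32.1, i_V1 at 4,3
solve → V1=-0.001462-0.003150j, V2=2.243-0.2094j, V3=-6.171-0.1530j, V4=25.93-0.1530j, V5=11.20-0.06608j
aux → i_V1=-0.4491-0.2695j

0.0008243-0.03325j A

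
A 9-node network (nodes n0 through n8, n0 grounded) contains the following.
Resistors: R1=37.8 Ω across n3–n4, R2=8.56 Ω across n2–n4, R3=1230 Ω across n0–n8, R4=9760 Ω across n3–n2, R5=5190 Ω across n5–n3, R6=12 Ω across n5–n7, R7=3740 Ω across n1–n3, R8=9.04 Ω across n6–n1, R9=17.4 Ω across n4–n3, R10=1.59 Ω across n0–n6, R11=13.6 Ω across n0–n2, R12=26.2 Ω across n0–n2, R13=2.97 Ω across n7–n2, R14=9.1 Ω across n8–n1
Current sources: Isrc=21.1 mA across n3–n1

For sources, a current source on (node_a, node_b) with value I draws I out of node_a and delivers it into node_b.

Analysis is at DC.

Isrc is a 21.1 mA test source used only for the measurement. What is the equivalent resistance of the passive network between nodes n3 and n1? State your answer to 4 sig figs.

R_eq = 39.42 Ω

MNA unknowns: 8 node voltages V₁..V_8
R1: Y=0.02646 on G[3,4]
R2: Y=0.1168 on G[2,4]
R3: Y=0.0008130 on G[0,8]
R4: Y=0.0001025 on G[3,2]
R5: Y=0.0001927 on G[5,3]
R6: Y=0.08333 on G[5,7]
R7: Y=0.0002674 on G[1,3]
R8: Y=0.1106 on G[6,1]
R9: Y=0.05747 on G[4,3]
R10: Y=0.6289 on G[0,6]
R11: Y=0.07353 on G[0,2]
R12: Y=0.03817 on G[0,2]
R13: Y=0.3367 on G[7,2]
R14: Y=0.1099 on G[8,1]
Isrc: z[3]−=0.0211, z[1]+=0.0211
solve → V1=0.2200, V2=-0.1869, V3=-0.6118, V4=-0.3646, V5=-0.1881, V6=0.03291, V7=-0.1872, V8=0.2184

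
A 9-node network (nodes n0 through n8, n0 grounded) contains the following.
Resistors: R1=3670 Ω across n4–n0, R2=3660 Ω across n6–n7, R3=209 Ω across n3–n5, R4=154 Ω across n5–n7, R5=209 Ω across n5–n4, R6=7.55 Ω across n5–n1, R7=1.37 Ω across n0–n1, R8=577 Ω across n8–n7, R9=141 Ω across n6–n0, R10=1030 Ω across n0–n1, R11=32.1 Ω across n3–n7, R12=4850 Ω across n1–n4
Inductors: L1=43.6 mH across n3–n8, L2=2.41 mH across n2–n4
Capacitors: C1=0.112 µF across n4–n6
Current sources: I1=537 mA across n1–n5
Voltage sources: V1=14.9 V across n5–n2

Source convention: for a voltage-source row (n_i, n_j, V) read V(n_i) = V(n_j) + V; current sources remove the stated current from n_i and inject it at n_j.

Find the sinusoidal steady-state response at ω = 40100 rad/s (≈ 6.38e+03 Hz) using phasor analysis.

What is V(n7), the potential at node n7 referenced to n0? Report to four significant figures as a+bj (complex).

MNA unknowns: 8 node voltages V₁..V_8 plus 1 source current (V1)
R1: Y=0.0002725+0.000j on G[4,0]
R2: Y=0.0002732+0.000j on G[6,7]
R3: Y=0.004785+0.000j on G[3,5]
L1: Y=0.000-0.0005720j on G[3,8]
R4: Y=0.006494+0.000j on G[5,7]
L2: Y=0.000-0.01035j on G[2,4]
R5: Y=0.004785+0.000j on G[5,4]
R6: Y=0.1325+0.000j on G[5,1]
R7: Y=0.7299+0.000j on G[0,1]
C1: Y=0.000+0.004491j on G[4,6]
I1: z[1]−=0.537, z[5]+=0.537
R8: Y=0.001733+0.000j on G[8,7]
R9: Y=0.007092+0.000j on G[6,0]
R10: Y=0.0009709+0.000j on G[0,1]
R11: Y=0.03115+0.000j on G[3,7]
R12: Y=0.0002062+0.000j on G[1,4]
V1: row V5−V2=14.9, i_V1 at 5,2
solve → V1=0.05633-0.001006j, V2=-10.47-0.02080j, V3=4.214-0.02544j, V4=-5.981+9.151j, V5=4.431-0.02080j, V6=-5.576-0.2479j, V7=4.181-0.02669j, V8=4.184-0.03644j
aux → i_V1=-0.09490+0.04644j

4.181-0.02669j V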